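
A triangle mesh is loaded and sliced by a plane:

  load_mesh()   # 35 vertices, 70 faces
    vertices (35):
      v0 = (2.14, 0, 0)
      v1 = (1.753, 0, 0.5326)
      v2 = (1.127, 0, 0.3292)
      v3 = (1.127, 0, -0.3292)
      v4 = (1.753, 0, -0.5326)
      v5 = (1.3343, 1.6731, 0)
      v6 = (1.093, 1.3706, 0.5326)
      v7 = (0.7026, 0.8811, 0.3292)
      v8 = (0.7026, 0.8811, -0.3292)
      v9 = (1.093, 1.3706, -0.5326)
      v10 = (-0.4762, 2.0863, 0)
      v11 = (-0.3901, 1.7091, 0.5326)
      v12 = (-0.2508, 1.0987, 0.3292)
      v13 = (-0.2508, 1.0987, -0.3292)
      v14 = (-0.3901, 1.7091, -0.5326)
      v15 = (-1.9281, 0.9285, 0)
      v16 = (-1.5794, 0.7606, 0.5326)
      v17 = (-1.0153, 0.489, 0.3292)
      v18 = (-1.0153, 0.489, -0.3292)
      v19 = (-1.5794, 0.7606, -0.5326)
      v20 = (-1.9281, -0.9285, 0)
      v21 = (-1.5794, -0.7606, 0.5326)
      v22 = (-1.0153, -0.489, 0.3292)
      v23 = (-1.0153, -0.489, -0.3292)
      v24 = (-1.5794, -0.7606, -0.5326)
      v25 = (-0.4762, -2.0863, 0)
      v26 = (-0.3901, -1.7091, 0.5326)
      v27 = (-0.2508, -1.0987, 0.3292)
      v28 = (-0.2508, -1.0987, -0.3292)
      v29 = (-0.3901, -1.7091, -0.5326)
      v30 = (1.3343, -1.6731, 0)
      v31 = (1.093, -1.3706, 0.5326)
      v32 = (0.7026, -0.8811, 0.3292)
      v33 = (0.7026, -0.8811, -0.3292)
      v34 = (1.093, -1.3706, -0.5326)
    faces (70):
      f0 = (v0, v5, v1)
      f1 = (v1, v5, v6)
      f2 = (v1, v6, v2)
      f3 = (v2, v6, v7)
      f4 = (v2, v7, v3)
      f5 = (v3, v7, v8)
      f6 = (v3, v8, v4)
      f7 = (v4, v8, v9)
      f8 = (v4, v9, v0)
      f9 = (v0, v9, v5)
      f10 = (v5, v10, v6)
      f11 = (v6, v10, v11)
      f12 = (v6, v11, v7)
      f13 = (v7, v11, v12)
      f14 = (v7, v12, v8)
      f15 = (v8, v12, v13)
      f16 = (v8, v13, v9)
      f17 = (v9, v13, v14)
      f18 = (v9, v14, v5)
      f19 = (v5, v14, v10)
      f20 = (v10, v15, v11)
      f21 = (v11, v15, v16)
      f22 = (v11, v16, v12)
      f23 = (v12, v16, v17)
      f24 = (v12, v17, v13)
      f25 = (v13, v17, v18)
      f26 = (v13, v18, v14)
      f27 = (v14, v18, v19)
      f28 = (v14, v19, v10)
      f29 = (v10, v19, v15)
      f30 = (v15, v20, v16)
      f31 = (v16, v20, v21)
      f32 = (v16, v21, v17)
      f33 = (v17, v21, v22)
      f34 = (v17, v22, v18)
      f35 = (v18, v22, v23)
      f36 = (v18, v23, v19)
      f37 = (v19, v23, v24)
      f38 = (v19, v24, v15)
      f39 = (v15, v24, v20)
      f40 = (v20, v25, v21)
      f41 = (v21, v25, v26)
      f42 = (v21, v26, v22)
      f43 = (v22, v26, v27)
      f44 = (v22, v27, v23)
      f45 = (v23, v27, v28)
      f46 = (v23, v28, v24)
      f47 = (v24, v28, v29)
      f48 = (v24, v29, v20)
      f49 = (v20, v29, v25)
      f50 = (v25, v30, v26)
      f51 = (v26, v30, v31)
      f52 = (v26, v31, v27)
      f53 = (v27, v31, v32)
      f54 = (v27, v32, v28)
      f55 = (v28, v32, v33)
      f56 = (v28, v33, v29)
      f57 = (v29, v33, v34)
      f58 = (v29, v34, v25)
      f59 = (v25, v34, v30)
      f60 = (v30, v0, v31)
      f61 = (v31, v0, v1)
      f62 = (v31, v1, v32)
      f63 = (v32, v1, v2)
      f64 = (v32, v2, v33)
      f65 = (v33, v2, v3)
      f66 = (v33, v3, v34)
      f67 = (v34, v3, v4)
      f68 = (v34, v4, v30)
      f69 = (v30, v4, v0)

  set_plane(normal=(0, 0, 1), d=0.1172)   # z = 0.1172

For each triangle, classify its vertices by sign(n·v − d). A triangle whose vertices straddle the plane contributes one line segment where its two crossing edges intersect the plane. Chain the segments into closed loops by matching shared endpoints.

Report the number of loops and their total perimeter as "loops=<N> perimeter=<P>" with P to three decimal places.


Straddling triangles (28 of 70):
  (v0,v5,v1) [--+] → (1.42644, 1.30493, 0.1172)–(2.05484, 0, 0.1172)  len=1.4484
  (v1,v5,v6) [+-+] → (1.42644, 1.30493, 0.1172)–(1.2812, 1.60653, 0.1172)  len=0.3348
  (v2,v7,v3) [++-] → (0.839254, 0.597392, 0.1172)–(1.127, 0, 0.1172)  len=0.6631
  (v3,v7,v8) [-+-] → (0.839254, 0.597392, 0.1172)–(0.7026, 0.8811, 0.1172)  len=0.3149
  (v5,v10,v6) [--+] → (-0.130894, 1.92881, 0.1172)–(1.2812, 1.60653, 0.1172)  len=1.4484
  (v6,v10,v11) [+-+] → (-0.130894, 1.92881, 0.1172)–(-0.457253, 2.0033, 0.1172)  len=0.3348
  (v7,v12,v8) [++-] → (0.0561878, 1.02863, 0.1172)–(0.7026, 0.8811, 0.1172)  len=0.6630
  (v8,v12,v13) [-+-] → (0.0561878, 1.02863, 0.1172)–(-0.2508, 1.0987, 0.1172)  len=0.3149
  (v10,v15,v11) [--+] → (-1.58966, 1.10027, 0.1172)–(-0.457253, 2.0033, 0.1172)  len=1.4484
  (v11,v15,v16) [+-+] → (-1.58966, 1.10027, 0.1172)–(-1.85137, 0.891553, 0.1172)  len=0.3347
  (v12,v17,v13) [++-] → (-0.769137, 0.685319, 0.1172)–(-0.2508, 1.0987, 0.1172)  len=0.6630
  (v13,v17,v18) [-+-] → (-0.769137, 0.685319, 0.1172)–(-1.0153, 0.489, 0.1172)  len=0.3149
  (v15,v20,v16) [--+] → (-1.85137, -0.556809, 0.1172)–(-1.85137, 0.891553, 0.1172)  len=1.4484
  (v16,v20,v21) [+-+] → (-1.85137, -0.556809, 0.1172)–(-1.85137, -0.891553, 0.1172)  len=0.3347
  (v17,v22,v18) [++-] → (-1.0153, -0.174091, 0.1172)–(-1.0153, 0.489, 0.1172)  len=0.6631
  (v18,v22,v23) [-+-] → (-1.0153, -0.174091, 0.1172)–(-1.0153, -0.489, 0.1172)  len=0.3149
  (v20,v25,v21) [--+] → (-0.718962, -1.79458, 0.1172)–(-1.85137, -0.891553, 0.1172)  len=1.4484
  (v21,v25,v26) [+-+] → (-0.718962, -1.79458, 0.1172)–(-0.457253, -2.0033, 0.1172)  len=0.3347
  (v22,v27,v23) [++-] → (-0.496963, -0.902381, 0.1172)–(-1.0153, -0.489, 0.1172)  len=0.6630
  (v23,v27,v28) [-+-] → (-0.496963, -0.902381, 0.1172)–(-0.2508, -1.0987, 0.1172)  len=0.3149
  (v25,v30,v26) [--+] → (0.954841, -1.68102, 0.1172)–(-0.457253, -2.0033, 0.1172)  len=1.4484
  (v26,v30,v31) [+-+] → (0.954841, -1.68102, 0.1172)–(1.2812, -1.60653, 0.1172)  len=0.3348
  (v27,v32,v28) [++-] → (0.395612, -0.951166, 0.1172)–(-0.2508, -1.0987, 0.1172)  len=0.6630
  (v28,v32,v33) [-+-] → (0.395612, -0.951166, 0.1172)–(0.7026, -0.8811, 0.1172)  len=0.3149
  (v30,v0,v31) [--+] → (1.9096, -0.301604, 0.1172)–(1.2812, -1.60653, 0.1172)  len=1.4484
  (v31,v0,v1) [+-+] → (1.9096, -0.301604, 0.1172)–(2.05484, 0, 0.1172)  len=0.3348
  (v32,v2,v33) [++-] → (0.990346, -0.283708, 0.1172)–(0.7026, -0.8811, 0.1172)  len=0.6631
  (v33,v2,v3) [-+-] → (0.990346, -0.283708, 0.1172)–(1.127, 0, 0.1172)  len=0.3149

Chained into 2 loop(s):
  loop 1: 14 segments, perimeter = 12.4819
  loop 2: 14 segments, perimeter = 6.8455
Total perimeter = 19.327

loops=2 perimeter=19.327


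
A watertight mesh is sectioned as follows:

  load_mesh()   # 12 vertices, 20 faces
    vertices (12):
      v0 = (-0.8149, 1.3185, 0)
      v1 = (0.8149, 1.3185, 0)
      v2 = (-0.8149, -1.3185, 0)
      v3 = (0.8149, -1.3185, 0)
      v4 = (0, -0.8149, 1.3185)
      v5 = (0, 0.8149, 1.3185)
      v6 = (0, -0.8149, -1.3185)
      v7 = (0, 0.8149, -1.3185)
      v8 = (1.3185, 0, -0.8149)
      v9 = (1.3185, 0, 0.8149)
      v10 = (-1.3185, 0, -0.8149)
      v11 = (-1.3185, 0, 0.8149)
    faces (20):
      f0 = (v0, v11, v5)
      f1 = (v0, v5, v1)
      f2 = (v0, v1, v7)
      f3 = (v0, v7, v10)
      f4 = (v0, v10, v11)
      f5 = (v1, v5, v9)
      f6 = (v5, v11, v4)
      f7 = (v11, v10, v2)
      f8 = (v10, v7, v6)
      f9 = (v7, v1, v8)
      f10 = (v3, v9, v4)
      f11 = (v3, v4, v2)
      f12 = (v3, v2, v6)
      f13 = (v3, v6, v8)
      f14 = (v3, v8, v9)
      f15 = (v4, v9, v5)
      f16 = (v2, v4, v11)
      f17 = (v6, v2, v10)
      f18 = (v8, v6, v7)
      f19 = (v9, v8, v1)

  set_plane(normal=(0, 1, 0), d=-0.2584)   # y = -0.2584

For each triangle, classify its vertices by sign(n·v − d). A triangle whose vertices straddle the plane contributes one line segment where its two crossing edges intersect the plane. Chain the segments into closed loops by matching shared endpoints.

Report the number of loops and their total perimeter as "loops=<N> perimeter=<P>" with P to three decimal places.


loops=1 perimeter=8.283

Straddling triangles (10 of 20):
  (v5,v11,v4) [++-] → (-0.900411, -0.2584, 0.974589)–(0, -0.2584, 1.3185)  len=0.9639
  (v11,v10,v2) [++-] → (-1.2198, -0.2584, -0.655196)–(-1.2198, -0.2584, 0.655196)  len=1.3104
  (v10,v7,v6) [++-] → (0, -0.2584, -1.3185)–(-0.900411, -0.2584, -0.974589)  len=0.9639
  (v3,v9,v4) [-+-] → (1.2198, -0.2584, 0.655196)–(0.900411, -0.2584, 0.974589)  len=0.4517
  (v3,v6,v8) [--+] → (0.900411, -0.2584, -0.974589)–(1.2198, -0.2584, -0.655196)  len=0.4517
  (v3,v8,v9) [-++] → (1.2198, -0.2584, -0.655196)–(1.2198, -0.2584, 0.655196)  len=1.3104
  (v4,v9,v5) [-++] → (0.900411, -0.2584, 0.974589)–(0, -0.2584, 1.3185)  len=0.9639
  (v2,v4,v11) [--+] → (-0.900411, -0.2584, 0.974589)–(-1.2198, -0.2584, 0.655196)  len=0.4517
  (v6,v2,v10) [--+] → (-1.2198, -0.2584, -0.655196)–(-0.900411, -0.2584, -0.974589)  len=0.4517
  (v8,v6,v7) [+-+] → (0.900411, -0.2584, -0.974589)–(0, -0.2584, -1.3185)  len=0.9639

Chained into 1 loop(s):
  loop 1: 10 segments, perimeter = 8.2830
Total perimeter = 8.283


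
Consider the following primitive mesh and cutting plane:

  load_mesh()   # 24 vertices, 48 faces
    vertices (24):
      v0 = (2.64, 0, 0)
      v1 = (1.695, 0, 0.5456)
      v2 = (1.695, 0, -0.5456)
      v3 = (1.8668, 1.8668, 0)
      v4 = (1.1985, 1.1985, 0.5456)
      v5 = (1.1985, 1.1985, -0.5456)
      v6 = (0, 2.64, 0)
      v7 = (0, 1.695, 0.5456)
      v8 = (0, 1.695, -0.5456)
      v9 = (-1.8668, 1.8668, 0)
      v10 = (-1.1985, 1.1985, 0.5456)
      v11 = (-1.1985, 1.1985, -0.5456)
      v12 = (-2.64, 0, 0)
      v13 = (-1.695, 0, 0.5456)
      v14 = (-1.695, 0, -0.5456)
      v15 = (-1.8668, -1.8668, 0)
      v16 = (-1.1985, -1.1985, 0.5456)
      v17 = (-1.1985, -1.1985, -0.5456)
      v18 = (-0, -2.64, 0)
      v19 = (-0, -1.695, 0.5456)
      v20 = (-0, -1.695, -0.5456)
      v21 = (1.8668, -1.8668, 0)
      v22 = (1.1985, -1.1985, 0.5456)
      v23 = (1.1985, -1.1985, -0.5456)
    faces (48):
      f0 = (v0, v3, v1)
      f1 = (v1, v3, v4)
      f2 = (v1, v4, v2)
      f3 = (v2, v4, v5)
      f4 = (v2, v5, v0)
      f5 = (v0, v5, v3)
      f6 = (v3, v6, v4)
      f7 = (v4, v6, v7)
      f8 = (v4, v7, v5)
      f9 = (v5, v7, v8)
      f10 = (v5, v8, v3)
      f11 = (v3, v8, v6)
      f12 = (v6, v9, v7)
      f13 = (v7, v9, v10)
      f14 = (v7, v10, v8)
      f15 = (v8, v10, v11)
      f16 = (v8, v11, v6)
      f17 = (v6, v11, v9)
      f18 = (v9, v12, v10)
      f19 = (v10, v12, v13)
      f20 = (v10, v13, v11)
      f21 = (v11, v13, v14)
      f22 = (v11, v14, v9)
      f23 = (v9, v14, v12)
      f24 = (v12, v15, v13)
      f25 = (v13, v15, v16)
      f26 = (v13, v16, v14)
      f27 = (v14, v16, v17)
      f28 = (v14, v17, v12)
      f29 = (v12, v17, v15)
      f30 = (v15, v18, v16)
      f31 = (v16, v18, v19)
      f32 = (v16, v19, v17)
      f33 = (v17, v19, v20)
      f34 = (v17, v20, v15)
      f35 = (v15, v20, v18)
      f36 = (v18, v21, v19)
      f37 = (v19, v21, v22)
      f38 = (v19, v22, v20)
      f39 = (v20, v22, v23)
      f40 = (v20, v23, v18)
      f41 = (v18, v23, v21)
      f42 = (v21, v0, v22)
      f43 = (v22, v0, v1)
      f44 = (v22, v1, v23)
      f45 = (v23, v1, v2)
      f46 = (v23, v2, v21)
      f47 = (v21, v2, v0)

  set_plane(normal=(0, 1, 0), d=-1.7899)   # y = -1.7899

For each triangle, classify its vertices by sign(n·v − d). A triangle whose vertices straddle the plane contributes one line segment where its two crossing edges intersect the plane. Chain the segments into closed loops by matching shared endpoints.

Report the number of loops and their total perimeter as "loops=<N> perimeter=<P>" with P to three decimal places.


loops=1 perimeter=7.864

Straddling triangles (14 of 48):
  (v12,v15,v13) [+-+] → (-1.89865, -1.7899, 0)–(-1.85972, -1.7899, 0.0224752)  len=0.0450
  (v13,v15,v16) [+-+] → (-1.85972, -1.7899, 0.0224752)–(-1.7899, -1.7899, 0.0627811)  len=0.0806
  (v12,v17,v15) [++-] → (-1.7899, -1.7899, -0.0627811)–(-1.89865, -1.7899, 0)  len=0.1256
  (v15,v18,v16) [--+] → (-0.706795, -1.7899, 0.321758)–(-1.7899, -1.7899, 0.0627811)  len=1.1136
  (v16,v18,v19) [+-+] → (-0.706795, -1.7899, 0.321758)–(0, -1.7899, 0.490809)  len=0.7267
  (v17,v20,v15) [++-] → (-1.0312, -1.7899, -0.244218)–(-1.7899, -1.7899, -0.0627811)  len=0.7801
  (v15,v20,v18) [-+-] → (-1.0312, -1.7899, -0.244218)–(0, -1.7899, -0.490809)  len=1.0603
  (v18,v21,v19) [--+] → (1.0312, -1.7899, 0.244218)–(0, -1.7899, 0.490809)  len=1.0603
  (v19,v21,v22) [+-+] → (1.0312, -1.7899, 0.244218)–(1.7899, -1.7899, 0.0627811)  len=0.7801
  (v20,v23,v18) [++-] → (0.706795, -1.7899, -0.321758)–(0, -1.7899, -0.490809)  len=0.7267
  (v18,v23,v21) [-+-] → (0.706795, -1.7899, -0.321758)–(1.7899, -1.7899, -0.0627811)  len=1.1136
  (v21,v0,v22) [-++] → (1.89865, -1.7899, 0)–(1.7899, -1.7899, 0.0627811)  len=0.1256
  (v23,v2,v21) [++-] → (1.85972, -1.7899, -0.0224752)–(1.7899, -1.7899, -0.0627811)  len=0.0806
  (v21,v2,v0) [-++] → (1.85972, -1.7899, -0.0224752)–(1.89865, -1.7899, 0)  len=0.0450

Chained into 1 loop(s):
  loop 1: 14 segments, perimeter = 7.8638
Total perimeter = 7.864


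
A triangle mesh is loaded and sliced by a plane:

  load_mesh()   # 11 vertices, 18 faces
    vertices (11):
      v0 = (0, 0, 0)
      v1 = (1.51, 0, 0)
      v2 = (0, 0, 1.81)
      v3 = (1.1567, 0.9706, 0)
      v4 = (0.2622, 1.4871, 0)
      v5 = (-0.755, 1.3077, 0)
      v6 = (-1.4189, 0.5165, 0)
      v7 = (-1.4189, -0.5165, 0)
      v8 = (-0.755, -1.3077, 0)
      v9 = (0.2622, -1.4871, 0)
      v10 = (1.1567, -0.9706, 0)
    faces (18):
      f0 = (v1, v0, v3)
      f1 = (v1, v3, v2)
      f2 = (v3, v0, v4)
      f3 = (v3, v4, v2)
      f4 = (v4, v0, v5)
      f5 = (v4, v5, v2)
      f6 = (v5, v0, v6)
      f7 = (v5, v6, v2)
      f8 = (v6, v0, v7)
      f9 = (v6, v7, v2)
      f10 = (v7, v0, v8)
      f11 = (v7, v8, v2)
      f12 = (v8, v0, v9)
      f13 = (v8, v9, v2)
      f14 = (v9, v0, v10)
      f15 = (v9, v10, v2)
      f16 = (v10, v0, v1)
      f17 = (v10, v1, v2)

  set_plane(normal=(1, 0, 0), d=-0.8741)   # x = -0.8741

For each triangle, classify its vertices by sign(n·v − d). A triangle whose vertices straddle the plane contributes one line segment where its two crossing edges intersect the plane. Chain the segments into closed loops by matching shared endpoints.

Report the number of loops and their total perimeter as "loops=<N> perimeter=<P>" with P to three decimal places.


Straddling triangles (6 of 18):
  (v5,v0,v6) [++-] → (-0.8741, 0.318185, 0)–(-0.8741, 1.16576, 0)  len=0.8476
  (v5,v6,v2) [+-+] → (-0.8741, 1.16576, 0)–(-0.8741, 0.318185, 0.694967)  len=1.0961
  (v6,v0,v7) [-+-] → (-0.8741, 0.318185, 0)–(-0.8741, -0.318185, 0)  len=0.6364
  (v6,v7,v2) [--+] → (-0.8741, -0.318185, 0.694967)–(-0.8741, 0.318185, 0.694967)  len=0.6364
  (v7,v0,v8) [-++] → (-0.8741, -0.318185, 0)–(-0.8741, -1.16576, 0)  len=0.8476
  (v7,v8,v2) [-++] → (-0.8741, -1.16576, 0)–(-0.8741, -0.318185, 0.694967)  len=1.0961

Chained into 1 loop(s):
  loop 1: 6 segments, perimeter = 5.1600
Total perimeter = 5.160

loops=1 perimeter=5.160


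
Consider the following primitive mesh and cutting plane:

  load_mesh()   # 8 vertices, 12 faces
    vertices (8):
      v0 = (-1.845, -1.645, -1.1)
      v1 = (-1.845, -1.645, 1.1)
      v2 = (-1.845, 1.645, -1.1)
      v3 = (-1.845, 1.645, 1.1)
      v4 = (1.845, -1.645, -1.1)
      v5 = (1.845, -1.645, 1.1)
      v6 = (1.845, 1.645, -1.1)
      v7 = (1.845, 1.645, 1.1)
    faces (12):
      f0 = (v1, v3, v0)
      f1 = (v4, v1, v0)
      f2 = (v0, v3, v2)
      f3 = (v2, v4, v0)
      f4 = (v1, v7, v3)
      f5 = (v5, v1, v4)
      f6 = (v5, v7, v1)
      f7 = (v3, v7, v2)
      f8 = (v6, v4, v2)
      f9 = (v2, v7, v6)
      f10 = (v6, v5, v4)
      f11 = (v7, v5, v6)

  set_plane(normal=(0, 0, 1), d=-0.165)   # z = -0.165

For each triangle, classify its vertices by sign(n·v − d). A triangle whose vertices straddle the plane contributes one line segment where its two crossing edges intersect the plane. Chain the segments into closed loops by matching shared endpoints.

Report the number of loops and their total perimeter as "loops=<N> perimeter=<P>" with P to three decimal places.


loops=1 perimeter=13.960

Straddling triangles (8 of 12):
  (v1,v3,v0) [++-] → (-1.845, -0.24675, -0.165)–(-1.845, -1.645, -0.165)  len=1.3983
  (v4,v1,v0) [-+-] → (0.27675, -1.645, -0.165)–(-1.845, -1.645, -0.165)  len=2.1218
  (v0,v3,v2) [-+-] → (-1.845, -0.24675, -0.165)–(-1.845, 1.645, -0.165)  len=1.8918
  (v5,v1,v4) [++-] → (0.27675, -1.645, -0.165)–(1.845, -1.645, -0.165)  len=1.5682
  (v3,v7,v2) [++-] → (-0.27675, 1.645, -0.165)–(-1.845, 1.645, -0.165)  len=1.5682
  (v2,v7,v6) [-+-] → (-0.27675, 1.645, -0.165)–(1.845, 1.645, -0.165)  len=2.1218
  (v6,v5,v4) [-+-] → (1.845, 0.24675, -0.165)–(1.845, -1.645, -0.165)  len=1.8918
  (v7,v5,v6) [++-] → (1.845, 0.24675, -0.165)–(1.845, 1.645, -0.165)  len=1.3983

Chained into 1 loop(s):
  loop 1: 8 segments, perimeter = 13.9600
Total perimeter = 13.960


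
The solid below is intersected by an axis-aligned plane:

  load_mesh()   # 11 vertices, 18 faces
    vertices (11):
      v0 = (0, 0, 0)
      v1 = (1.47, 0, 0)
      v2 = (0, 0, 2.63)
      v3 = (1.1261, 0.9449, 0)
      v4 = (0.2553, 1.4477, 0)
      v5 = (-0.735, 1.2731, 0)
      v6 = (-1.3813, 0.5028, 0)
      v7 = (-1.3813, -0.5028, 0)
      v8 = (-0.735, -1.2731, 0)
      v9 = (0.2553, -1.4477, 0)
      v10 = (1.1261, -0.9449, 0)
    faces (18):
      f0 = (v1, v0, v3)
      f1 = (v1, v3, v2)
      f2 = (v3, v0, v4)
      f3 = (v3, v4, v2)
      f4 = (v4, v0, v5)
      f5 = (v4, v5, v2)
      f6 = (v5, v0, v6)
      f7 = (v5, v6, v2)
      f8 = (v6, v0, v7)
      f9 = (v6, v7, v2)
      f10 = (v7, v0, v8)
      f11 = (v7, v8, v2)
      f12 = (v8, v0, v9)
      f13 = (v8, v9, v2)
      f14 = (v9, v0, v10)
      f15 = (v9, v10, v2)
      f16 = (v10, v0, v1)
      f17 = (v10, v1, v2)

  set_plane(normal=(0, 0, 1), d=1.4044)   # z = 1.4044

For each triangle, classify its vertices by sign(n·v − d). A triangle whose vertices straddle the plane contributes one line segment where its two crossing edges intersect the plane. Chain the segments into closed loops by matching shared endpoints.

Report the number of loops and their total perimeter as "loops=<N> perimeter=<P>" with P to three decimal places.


loops=1 perimeter=4.217

Straddling triangles (9 of 18):
  (v1,v3,v2) [--+] → (0.524771, 0.440331, 1.4044)–(0.685031, 0, 1.4044)  len=0.4686
  (v3,v4,v2) [--+] → (0.118972, 0.674639, 1.4044)–(0.524771, 0.440331, 1.4044)  len=0.4686
  (v4,v5,v2) [--+] → (-0.342516, 0.593274, 1.4044)–(0.118972, 0.674639, 1.4044)  len=0.4686
  (v5,v6,v2) [--+] → (-0.643696, 0.234309, 1.4044)–(-0.342516, 0.593274, 1.4044)  len=0.4686
  (v6,v7,v2) [--+] → (-0.643696, -0.234309, 1.4044)–(-0.643696, 0.234309, 1.4044)  len=0.4686
  (v7,v8,v2) [--+] → (-0.342516, -0.593274, 1.4044)–(-0.643696, -0.234309, 1.4044)  len=0.4686
  (v8,v9,v2) [--+] → (0.118972, -0.674639, 1.4044)–(-0.342516, -0.593274, 1.4044)  len=0.4686
  (v9,v10,v2) [--+] → (0.524771, -0.440331, 1.4044)–(0.118972, -0.674639, 1.4044)  len=0.4686
  (v10,v1,v2) [--+] → (0.685031, 0, 1.4044)–(0.524771, -0.440331, 1.4044)  len=0.4686

Chained into 1 loop(s):
  loop 1: 9 segments, perimeter = 4.2173
Total perimeter = 4.217


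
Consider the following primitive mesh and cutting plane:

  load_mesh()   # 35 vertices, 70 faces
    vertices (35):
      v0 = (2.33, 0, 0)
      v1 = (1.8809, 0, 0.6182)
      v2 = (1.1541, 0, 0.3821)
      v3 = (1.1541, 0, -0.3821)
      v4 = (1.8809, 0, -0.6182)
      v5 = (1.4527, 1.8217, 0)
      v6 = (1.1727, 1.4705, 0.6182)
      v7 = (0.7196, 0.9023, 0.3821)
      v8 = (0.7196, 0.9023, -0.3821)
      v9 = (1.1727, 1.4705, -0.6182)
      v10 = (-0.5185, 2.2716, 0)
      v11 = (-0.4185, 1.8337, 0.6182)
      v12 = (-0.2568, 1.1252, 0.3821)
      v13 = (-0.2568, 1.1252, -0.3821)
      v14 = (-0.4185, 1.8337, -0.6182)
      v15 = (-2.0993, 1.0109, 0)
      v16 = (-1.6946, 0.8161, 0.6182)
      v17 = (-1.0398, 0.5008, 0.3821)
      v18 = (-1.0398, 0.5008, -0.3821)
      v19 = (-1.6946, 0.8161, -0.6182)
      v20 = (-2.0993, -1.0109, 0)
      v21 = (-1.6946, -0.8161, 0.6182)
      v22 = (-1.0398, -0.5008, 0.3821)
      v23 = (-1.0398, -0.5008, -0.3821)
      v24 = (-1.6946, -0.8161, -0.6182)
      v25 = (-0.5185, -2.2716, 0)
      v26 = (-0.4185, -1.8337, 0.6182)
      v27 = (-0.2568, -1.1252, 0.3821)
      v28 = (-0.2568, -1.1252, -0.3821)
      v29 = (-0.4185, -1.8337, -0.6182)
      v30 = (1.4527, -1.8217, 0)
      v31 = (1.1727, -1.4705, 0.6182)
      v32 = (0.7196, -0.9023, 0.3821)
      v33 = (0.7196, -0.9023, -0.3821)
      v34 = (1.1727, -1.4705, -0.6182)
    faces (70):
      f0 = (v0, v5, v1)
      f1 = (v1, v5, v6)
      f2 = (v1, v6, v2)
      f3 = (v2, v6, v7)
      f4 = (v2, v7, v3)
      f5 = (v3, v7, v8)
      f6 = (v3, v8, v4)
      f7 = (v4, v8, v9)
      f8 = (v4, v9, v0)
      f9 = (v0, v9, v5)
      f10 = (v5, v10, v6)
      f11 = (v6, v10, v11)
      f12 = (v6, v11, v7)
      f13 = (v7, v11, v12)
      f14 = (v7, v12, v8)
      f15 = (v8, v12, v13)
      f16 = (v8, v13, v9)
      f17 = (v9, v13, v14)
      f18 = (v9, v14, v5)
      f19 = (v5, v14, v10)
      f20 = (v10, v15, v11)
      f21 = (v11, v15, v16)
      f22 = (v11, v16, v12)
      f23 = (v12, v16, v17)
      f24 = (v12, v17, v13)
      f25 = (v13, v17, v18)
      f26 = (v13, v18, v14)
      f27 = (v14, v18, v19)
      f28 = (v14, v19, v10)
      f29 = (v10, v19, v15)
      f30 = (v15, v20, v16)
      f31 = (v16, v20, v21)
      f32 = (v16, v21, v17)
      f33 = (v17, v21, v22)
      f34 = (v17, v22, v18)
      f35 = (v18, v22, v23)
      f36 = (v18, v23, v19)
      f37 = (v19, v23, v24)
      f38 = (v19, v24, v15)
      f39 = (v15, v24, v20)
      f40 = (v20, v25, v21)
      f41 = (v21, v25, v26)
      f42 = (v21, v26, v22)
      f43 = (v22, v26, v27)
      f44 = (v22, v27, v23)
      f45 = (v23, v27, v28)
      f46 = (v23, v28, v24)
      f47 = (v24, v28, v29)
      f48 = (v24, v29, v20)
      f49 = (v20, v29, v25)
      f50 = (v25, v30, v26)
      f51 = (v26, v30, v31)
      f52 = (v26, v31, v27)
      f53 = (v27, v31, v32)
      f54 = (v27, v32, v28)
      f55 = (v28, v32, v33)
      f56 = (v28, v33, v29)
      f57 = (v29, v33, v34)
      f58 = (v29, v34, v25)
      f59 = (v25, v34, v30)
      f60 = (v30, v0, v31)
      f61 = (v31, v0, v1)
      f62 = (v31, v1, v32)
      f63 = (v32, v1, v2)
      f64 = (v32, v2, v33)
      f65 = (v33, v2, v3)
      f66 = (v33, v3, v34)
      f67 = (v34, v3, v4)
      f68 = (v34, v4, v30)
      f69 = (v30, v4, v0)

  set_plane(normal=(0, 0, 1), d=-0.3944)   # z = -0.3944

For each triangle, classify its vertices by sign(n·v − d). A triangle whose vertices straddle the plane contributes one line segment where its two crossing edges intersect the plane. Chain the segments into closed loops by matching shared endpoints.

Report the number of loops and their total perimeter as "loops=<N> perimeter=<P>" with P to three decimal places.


Straddling triangles (28 of 70):
  (v3,v8,v4) [++-] → (0.7801, 0.855293, -0.3944)–(1.19196, 0, -0.3944)  len=0.9493
  (v4,v8,v9) [-+-] → (0.7801, 0.855293, -0.3944)–(0.743205, 0.931901, -0.3944)  len=0.0850
  (v4,v9,v0) [--+] → (1.59166, 0.938151, -0.3944)–(2.04348, 0, -0.3944)  len=1.0413
  (v0,v9,v5) [+-+] → (1.59166, 0.938151, -0.3944)–(1.27407, 1.59764, -0.3944)  len=0.7320
  (v8,v13,v9) [++-] → (-0.182328, 1.14319, -0.3944)–(0.743205, 0.931901, -0.3944)  len=0.9493
  (v9,v13,v14) [-+-] → (-0.182328, 1.14319, -0.3944)–(-0.265224, 1.16211, -0.3944)  len=0.0850
  (v9,v14,v5) [--+] → (0.25891, 1.82936, -0.3944)–(1.27407, 1.59764, -0.3944)  len=1.0413
  (v5,v14,v10) [+-+] → (0.25891, 1.82936, -0.3944)–(-0.454702, 1.99223, -0.3944)  len=0.7320
  (v13,v18,v14) [++-] → (-1.00743, 0.57024, -0.3944)–(-0.265224, 1.16211, -0.3944)  len=0.9493
  (v14,v18,v19) [-+-] → (-1.00743, 0.57024, -0.3944)–(-1.07391, 0.517226, -0.3944)  len=0.0850
  (v14,v19,v10) [--+] → (-1.26883, 1.34302, -0.3944)–(-0.454702, 1.99223, -0.3944)  len=1.0413
  (v10,v19,v15) [+-+] → (-1.26883, 1.34302, -0.3944)–(-1.84111, 0.886621, -0.3944)  len=0.7320
  (v18,v23,v19) [++-] → (-1.07391, -0.432194, -0.3944)–(-1.07391, 0.517226, -0.3944)  len=0.9494
  (v19,v23,v24) [-+-] → (-1.07391, -0.432194, -0.3944)–(-1.07391, -0.517226, -0.3944)  len=0.0850
  (v19,v24,v15) [--+] → (-1.84111, -0.154692, -0.3944)–(-1.84111, 0.886621, -0.3944)  len=1.0413
  (v15,v24,v20) [+-+] → (-1.84111, -0.154692, -0.3944)–(-1.84111, -0.886621, -0.3944)  len=0.7319
  (v23,v28,v24) [++-] → (-0.331704, -1.1091, -0.3944)–(-1.07391, -0.517226, -0.3944)  len=0.9493
  (v24,v28,v29) [-+-] → (-0.331704, -1.1091, -0.3944)–(-0.265224, -1.16211, -0.3944)  len=0.0850
  (v24,v29,v20) [--+] → (-1.02698, -1.53583, -0.3944)–(-1.84111, -0.886621, -0.3944)  len=1.0413
  (v20,v29,v25) [+-+] → (-1.02698, -1.53583, -0.3944)–(-0.454702, -1.99223, -0.3944)  len=0.7320
  (v28,v33,v29) [++-] → (0.660309, -0.950823, -0.3944)–(-0.265224, -1.16211, -0.3944)  len=0.9493
  (v29,v33,v34) [-+-] → (0.660309, -0.950823, -0.3944)–(0.743205, -0.931901, -0.3944)  len=0.0850
  (v29,v34,v25) [--+] → (0.560454, -1.76051, -0.3944)–(-0.454702, -1.99223, -0.3944)  len=1.0413
  (v25,v34,v30) [+-+] → (0.560454, -1.76051, -0.3944)–(1.27407, -1.59764, -0.3944)  len=0.7320
  (v33,v3,v34) [++-] → (1.15507, -0.076608, -0.3944)–(0.743205, -0.931901, -0.3944)  len=0.9493
  (v34,v3,v4) [-+-] → (1.15507, -0.076608, -0.3944)–(1.19196, 0, -0.3944)  len=0.0850
  (v34,v4,v30) [--+] → (1.72588, -0.65949, -0.3944)–(1.27407, -1.59764, -0.3944)  len=1.0413
  (v30,v4,v0) [+-+] → (1.72588, -0.65949, -0.3944)–(2.04348, 0, -0.3944)  len=0.7320

Chained into 2 loop(s):
  loop 1: 14 segments, perimeter = 7.2405
  loop 2: 14 segments, perimeter = 12.4128
Total perimeter = 19.653

loops=2 perimeter=19.653


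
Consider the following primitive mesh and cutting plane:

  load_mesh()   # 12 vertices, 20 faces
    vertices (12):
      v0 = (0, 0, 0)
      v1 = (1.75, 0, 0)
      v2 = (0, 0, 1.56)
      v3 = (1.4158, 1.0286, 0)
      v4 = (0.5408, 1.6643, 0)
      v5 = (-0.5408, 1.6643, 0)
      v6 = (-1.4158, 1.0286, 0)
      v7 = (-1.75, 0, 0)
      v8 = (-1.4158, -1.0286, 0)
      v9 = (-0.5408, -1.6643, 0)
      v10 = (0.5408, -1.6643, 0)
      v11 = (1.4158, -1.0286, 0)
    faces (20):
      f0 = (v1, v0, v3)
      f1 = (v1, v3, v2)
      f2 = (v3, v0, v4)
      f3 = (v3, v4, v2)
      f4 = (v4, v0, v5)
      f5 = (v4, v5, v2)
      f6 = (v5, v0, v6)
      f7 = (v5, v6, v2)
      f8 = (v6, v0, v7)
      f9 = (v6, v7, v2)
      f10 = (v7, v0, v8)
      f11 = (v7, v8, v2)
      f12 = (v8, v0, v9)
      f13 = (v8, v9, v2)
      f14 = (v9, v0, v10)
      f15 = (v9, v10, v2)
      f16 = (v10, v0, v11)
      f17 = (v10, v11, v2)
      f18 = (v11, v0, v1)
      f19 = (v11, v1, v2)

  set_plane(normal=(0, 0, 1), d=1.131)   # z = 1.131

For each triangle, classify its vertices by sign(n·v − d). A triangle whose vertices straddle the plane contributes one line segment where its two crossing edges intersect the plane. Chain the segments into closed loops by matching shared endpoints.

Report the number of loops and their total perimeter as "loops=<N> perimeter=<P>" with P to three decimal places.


Straddling triangles (10 of 20):
  (v1,v3,v2) [--+] → (0.389345, 0.282865, 1.131)–(0.48125, 0, 1.131)  len=0.2974
  (v3,v4,v2) [--+] → (0.14872, 0.457682, 1.131)–(0.389345, 0.282865, 1.131)  len=0.2974
  (v4,v5,v2) [--+] → (-0.14872, 0.457682, 1.131)–(0.14872, 0.457682, 1.131)  len=0.2974
  (v5,v6,v2) [--+] → (-0.389345, 0.282865, 1.131)–(-0.14872, 0.457682, 1.131)  len=0.2974
  (v6,v7,v2) [--+] → (-0.48125, 0, 1.131)–(-0.389345, 0.282865, 1.131)  len=0.2974
  (v7,v8,v2) [--+] → (-0.389345, -0.282865, 1.131)–(-0.48125, 0, 1.131)  len=0.2974
  (v8,v9,v2) [--+] → (-0.14872, -0.457682, 1.131)–(-0.389345, -0.282865, 1.131)  len=0.2974
  (v9,v10,v2) [--+] → (0.14872, -0.457682, 1.131)–(-0.14872, -0.457682, 1.131)  len=0.2974
  (v10,v11,v2) [--+] → (0.389345, -0.282865, 1.131)–(0.14872, -0.457682, 1.131)  len=0.2974
  (v11,v1,v2) [--+] → (0.48125, 0, 1.131)–(0.389345, -0.282865, 1.131)  len=0.2974

Chained into 1 loop(s):
  loop 1: 10 segments, perimeter = 2.9743
Total perimeter = 2.974

loops=1 perimeter=2.974


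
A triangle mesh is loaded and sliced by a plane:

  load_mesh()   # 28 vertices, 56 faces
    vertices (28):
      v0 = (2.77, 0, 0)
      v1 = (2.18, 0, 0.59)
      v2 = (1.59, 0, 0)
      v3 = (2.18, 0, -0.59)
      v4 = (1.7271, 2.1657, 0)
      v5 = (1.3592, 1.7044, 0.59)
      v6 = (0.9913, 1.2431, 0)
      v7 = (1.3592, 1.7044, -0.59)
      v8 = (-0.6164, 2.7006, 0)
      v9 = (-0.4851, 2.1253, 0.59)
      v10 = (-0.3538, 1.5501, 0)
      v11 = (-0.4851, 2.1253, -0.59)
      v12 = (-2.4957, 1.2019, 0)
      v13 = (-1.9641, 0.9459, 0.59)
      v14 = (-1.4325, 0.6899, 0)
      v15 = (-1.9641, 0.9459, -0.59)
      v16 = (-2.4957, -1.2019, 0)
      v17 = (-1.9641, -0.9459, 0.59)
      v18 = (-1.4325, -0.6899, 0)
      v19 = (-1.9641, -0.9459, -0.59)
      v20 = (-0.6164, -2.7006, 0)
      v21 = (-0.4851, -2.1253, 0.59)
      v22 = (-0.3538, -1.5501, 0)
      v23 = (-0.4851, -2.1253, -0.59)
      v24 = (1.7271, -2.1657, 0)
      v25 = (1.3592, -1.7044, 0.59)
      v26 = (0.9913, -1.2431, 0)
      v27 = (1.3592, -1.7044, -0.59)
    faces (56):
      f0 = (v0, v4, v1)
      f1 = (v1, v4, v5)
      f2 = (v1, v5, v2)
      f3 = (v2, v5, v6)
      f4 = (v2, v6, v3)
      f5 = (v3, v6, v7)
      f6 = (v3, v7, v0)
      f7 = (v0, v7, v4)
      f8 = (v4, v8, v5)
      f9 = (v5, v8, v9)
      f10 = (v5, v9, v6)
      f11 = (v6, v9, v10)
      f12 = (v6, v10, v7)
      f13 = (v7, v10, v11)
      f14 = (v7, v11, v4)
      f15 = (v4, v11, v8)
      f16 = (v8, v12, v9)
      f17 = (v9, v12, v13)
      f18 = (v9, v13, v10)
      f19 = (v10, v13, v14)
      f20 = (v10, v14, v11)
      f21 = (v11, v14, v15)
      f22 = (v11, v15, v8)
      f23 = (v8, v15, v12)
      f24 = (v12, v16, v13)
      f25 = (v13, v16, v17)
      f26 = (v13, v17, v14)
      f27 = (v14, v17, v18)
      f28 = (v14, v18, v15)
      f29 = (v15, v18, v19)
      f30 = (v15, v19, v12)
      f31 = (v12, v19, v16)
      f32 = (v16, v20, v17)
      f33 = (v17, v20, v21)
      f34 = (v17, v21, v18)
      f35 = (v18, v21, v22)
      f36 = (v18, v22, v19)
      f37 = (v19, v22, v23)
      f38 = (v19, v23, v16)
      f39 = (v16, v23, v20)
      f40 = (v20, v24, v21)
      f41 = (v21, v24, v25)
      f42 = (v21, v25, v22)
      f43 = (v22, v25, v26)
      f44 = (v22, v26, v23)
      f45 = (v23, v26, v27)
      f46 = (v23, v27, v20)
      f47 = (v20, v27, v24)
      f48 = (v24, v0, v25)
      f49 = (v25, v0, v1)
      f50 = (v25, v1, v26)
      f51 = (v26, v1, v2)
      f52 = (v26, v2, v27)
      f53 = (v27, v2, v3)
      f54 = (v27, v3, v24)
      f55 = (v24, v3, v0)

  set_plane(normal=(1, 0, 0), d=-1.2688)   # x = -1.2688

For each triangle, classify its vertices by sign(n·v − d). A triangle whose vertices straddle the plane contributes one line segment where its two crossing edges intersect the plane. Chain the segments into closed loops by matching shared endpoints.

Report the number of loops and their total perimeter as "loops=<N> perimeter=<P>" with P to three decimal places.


Straddling triangles (16 of 56):
  (v8,v12,v9) [+-+] → (-1.2688, 2.18033, 0)–(-1.2688, 1.76537, 0.360027)  len=0.5494
  (v9,v12,v13) [+--] → (-1.2688, 1.76537, 0.360027)–(-1.2688, 1.50035, 0.59)  len=0.3509
  (v9,v13,v10) [+-+] → (-1.2688, 1.50035, 0.59)–(-1.2688, 1.20678, 0.335248)  len=0.3887
  (v10,v13,v14) [+--] → (-1.2688, 1.20678, 0.335248)–(-1.2688, 0.820441, 0)  len=0.5115
  (v10,v14,v11) [+-+] → (-1.2688, 0.820441, 0)–(-1.2688, 0.937921, -0.101945)  len=0.1555
  (v11,v14,v15) [+--] → (-1.2688, 0.937921, -0.101945)–(-1.2688, 1.50035, -0.59)  len=0.7447
  (v11,v15,v8) [+-+] → (-1.2688, 1.50035, -0.59)–(-1.2688, 1.85118, -0.28561)  len=0.4645
  (v8,v15,v12) [+--] → (-1.2688, 1.85118, -0.28561)–(-1.2688, 2.18033, 0)  len=0.4358
  (v16,v20,v17) [-+-] → (-1.2688, -2.18033, 0)–(-1.2688, -1.85118, 0.28561)  len=0.4358
  (v17,v20,v21) [-++] → (-1.2688, -1.85118, 0.28561)–(-1.2688, -1.50035, 0.59)  len=0.4645
  (v17,v21,v18) [-+-] → (-1.2688, -1.50035, 0.59)–(-1.2688, -0.937921, 0.101945)  len=0.7447
  (v18,v21,v22) [-++] → (-1.2688, -0.937921, 0.101945)–(-1.2688, -0.820441, 0)  len=0.1555
  (v18,v22,v19) [-+-] → (-1.2688, -0.820441, 0)–(-1.2688, -1.20678, -0.335248)  len=0.5115
  (v19,v22,v23) [-++] → (-1.2688, -1.20678, -0.335248)–(-1.2688, -1.50035, -0.59)  len=0.3887
  (v19,v23,v16) [-+-] → (-1.2688, -1.50035, -0.59)–(-1.2688, -1.76537, -0.360027)  len=0.3509
  (v16,v23,v20) [-++] → (-1.2688, -1.76537, -0.360027)–(-1.2688, -2.18033, 0)  len=0.5494

Chained into 2 loop(s):
  loop 1: 8 segments, perimeter = 3.6009
  loop 2: 8 segments, perimeter = 3.6009
Total perimeter = 7.202

loops=2 perimeter=7.202


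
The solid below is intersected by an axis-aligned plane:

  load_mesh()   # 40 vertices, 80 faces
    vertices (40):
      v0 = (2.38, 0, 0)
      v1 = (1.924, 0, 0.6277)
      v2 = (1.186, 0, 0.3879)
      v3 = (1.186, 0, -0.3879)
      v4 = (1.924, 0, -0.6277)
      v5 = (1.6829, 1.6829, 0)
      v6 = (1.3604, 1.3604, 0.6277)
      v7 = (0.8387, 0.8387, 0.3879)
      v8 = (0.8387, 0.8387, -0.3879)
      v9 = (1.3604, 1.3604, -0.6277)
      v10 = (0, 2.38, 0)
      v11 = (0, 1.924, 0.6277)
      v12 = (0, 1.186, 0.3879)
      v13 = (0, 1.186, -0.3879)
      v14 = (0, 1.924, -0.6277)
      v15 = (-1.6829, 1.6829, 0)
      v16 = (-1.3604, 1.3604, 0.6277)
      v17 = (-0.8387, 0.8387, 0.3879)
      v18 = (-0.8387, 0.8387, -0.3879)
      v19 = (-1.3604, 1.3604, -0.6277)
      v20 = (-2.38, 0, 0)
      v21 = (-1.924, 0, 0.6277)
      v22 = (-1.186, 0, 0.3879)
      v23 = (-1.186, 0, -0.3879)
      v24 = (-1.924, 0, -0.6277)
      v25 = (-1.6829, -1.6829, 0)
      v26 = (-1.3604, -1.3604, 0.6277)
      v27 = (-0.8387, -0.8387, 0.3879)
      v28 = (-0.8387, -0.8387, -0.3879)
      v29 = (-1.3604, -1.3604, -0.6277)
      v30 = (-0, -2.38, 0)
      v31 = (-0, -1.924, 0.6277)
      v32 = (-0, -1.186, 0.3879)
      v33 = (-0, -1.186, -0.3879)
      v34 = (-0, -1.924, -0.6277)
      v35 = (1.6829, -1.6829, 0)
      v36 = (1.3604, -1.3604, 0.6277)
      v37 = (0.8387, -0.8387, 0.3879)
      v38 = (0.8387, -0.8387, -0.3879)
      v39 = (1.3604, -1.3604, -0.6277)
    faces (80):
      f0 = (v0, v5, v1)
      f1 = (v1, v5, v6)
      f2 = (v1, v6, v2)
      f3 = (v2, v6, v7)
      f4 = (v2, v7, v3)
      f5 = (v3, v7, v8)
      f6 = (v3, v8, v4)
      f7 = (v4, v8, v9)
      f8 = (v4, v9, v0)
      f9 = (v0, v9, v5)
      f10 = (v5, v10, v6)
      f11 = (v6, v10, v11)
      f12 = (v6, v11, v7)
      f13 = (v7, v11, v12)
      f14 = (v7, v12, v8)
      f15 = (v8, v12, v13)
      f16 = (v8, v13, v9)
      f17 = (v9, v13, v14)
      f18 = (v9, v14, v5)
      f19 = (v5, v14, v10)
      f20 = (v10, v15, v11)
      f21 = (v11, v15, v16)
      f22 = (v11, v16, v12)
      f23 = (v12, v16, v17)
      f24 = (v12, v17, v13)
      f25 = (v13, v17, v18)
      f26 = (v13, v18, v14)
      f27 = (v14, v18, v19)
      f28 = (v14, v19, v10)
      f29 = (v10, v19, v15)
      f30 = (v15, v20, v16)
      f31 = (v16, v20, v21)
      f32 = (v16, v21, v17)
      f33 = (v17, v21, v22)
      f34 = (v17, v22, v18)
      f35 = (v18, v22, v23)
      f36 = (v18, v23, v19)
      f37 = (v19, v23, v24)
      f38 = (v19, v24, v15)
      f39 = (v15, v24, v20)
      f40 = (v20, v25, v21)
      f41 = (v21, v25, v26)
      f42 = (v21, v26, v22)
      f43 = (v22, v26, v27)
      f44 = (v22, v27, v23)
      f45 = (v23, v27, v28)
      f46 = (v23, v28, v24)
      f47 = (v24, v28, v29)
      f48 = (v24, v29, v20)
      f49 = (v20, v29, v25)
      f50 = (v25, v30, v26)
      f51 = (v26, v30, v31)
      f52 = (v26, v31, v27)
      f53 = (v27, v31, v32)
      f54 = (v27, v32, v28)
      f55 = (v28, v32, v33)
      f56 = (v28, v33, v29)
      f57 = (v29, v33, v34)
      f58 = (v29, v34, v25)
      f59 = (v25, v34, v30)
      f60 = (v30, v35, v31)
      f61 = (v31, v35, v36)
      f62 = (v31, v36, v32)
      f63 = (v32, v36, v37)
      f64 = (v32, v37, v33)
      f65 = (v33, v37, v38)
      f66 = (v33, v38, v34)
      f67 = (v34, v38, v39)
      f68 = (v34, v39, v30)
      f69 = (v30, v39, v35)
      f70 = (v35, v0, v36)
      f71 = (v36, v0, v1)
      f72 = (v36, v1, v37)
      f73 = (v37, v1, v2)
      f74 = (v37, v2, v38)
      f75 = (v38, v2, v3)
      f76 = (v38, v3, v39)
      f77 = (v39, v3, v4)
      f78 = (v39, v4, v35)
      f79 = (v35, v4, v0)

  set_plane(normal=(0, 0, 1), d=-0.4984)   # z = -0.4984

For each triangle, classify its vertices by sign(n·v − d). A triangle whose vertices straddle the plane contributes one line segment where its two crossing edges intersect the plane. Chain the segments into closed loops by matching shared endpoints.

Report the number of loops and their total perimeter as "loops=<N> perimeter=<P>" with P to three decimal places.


loops=2 perimeter=21.699

Straddling triangles (32 of 80):
  (v3,v8,v4) [++-] → (1.33881, 0.452226, -0.4984)–(1.52607, 0, -0.4984)  len=0.4895
  (v4,v8,v9) [-+-] → (1.33881, 0.452226, -0.4984)–(1.0791, 1.0791, -0.4984)  len=0.6785
  (v4,v9,v0) [--+] → (1.57043, 1.08017, -0.4984)–(2.01793, 0, -0.4984)  len=1.1692
  (v0,v9,v5) [+-+] → (1.57043, 1.08017, -0.4984)–(1.42683, 1.42683, -0.4984)  len=0.3752
  (v8,v13,v9) [++-] → (0.626873, 1.26636, -0.4984)–(1.0791, 1.0791, -0.4984)  len=0.4895
  (v9,v13,v14) [-+-] → (0.626873, 1.26636, -0.4984)–(0, 1.52607, -0.4984)  len=0.6785
  (v9,v14,v5) [--+] → (0.346661, 1.87434, -0.4984)–(1.42683, 1.42683, -0.4984)  len=1.1692
  (v5,v14,v10) [+-+] → (0.346661, 1.87434, -0.4984)–(0, 2.01793, -0.4984)  len=0.3752
  (v13,v18,v14) [++-] → (-0.452226, 1.33881, -0.4984)–(0, 1.52607, -0.4984)  len=0.4895
  (v14,v18,v19) [-+-] → (-0.452226, 1.33881, -0.4984)–(-1.0791, 1.0791, -0.4984)  len=0.6785
  (v14,v19,v10) [--+] → (-1.08017, 1.57043, -0.4984)–(0, 2.01793, -0.4984)  len=1.1692
  (v10,v19,v15) [+-+] → (-1.08017, 1.57043, -0.4984)–(-1.42683, 1.42683, -0.4984)  len=0.3752
  (v18,v23,v19) [++-] → (-1.26636, 0.626873, -0.4984)–(-1.0791, 1.0791, -0.4984)  len=0.4895
  (v19,v23,v24) [-+-] → (-1.26636, 0.626873, -0.4984)–(-1.52607, 0, -0.4984)  len=0.6785
  (v19,v24,v15) [--+] → (-1.87434, 0.346661, -0.4984)–(-1.42683, 1.42683, -0.4984)  len=1.1692
  (v15,v24,v20) [+-+] → (-1.87434, 0.346661, -0.4984)–(-2.01793, 0, -0.4984)  len=0.3752
  (v23,v28,v24) [++-] → (-1.33881, -0.452226, -0.4984)–(-1.52607, 0, -0.4984)  len=0.4895
  (v24,v28,v29) [-+-] → (-1.33881, -0.452226, -0.4984)–(-1.0791, -1.0791, -0.4984)  len=0.6785
  (v24,v29,v20) [--+] → (-1.57043, -1.08017, -0.4984)–(-2.01793, 0, -0.4984)  len=1.1692
  (v20,v29,v25) [+-+] → (-1.57043, -1.08017, -0.4984)–(-1.42683, -1.42683, -0.4984)  len=0.3752
  (v28,v33,v29) [++-] → (-0.626873, -1.26636, -0.4984)–(-1.0791, -1.0791, -0.4984)  len=0.4895
  (v29,v33,v34) [-+-] → (-0.626873, -1.26636, -0.4984)–(0, -1.52607, -0.4984)  len=0.6785
  (v29,v34,v25) [--+] → (-0.346661, -1.87434, -0.4984)–(-1.42683, -1.42683, -0.4984)  len=1.1692
  (v25,v34,v30) [+-+] → (-0.346661, -1.87434, -0.4984)–(0, -2.01793, -0.4984)  len=0.3752
  (v33,v38,v34) [++-] → (0.452226, -1.33881, -0.4984)–(0, -1.52607, -0.4984)  len=0.4895
  (v34,v38,v39) [-+-] → (0.452226, -1.33881, -0.4984)–(1.0791, -1.0791, -0.4984)  len=0.6785
  (v34,v39,v30) [--+] → (1.08017, -1.57043, -0.4984)–(0, -2.01793, -0.4984)  len=1.1692
  (v30,v39,v35) [+-+] → (1.08017, -1.57043, -0.4984)–(1.42683, -1.42683, -0.4984)  len=0.3752
  (v38,v3,v39) [++-] → (1.26636, -0.626873, -0.4984)–(1.0791, -1.0791, -0.4984)  len=0.4895
  (v39,v3,v4) [-+-] → (1.26636, -0.626873, -0.4984)–(1.52607, 0, -0.4984)  len=0.6785
  (v39,v4,v35) [--+] → (1.87434, -0.346661, -0.4984)–(1.42683, -1.42683, -0.4984)  len=1.1692
  (v35,v4,v0) [+-+] → (1.87434, -0.346661, -0.4984)–(2.01793, 0, -0.4984)  len=0.3752

Chained into 2 loop(s):
  loop 1: 16 segments, perimeter = 9.3441
  loop 2: 16 segments, perimeter = 12.3554
Total perimeter = 21.699


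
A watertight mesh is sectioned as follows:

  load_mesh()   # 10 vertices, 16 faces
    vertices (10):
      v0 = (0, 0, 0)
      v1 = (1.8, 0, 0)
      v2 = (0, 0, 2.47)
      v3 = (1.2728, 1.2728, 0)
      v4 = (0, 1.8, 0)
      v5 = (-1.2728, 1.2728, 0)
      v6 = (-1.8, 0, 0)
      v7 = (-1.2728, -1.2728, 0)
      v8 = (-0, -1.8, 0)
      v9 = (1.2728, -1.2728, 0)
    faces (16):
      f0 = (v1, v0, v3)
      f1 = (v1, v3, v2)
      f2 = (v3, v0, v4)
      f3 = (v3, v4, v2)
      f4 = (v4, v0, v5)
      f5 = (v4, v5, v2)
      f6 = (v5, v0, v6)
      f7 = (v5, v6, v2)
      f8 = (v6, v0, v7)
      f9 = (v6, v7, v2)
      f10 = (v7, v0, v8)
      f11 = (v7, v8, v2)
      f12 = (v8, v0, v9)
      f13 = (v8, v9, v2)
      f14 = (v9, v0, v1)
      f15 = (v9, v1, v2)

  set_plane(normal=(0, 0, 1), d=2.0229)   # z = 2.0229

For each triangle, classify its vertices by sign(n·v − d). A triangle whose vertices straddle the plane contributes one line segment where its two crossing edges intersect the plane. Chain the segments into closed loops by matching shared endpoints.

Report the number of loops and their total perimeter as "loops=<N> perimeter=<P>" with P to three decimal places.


loops=1 perimeter=1.995

Straddling triangles (8 of 16):
  (v1,v3,v2) [--+] → (0.230392, 0.230392, 2.0229)–(0.325822, 0, 2.0229)  len=0.2494
  (v3,v4,v2) [--+] → (0, 0.325822, 2.0229)–(0.230392, 0.230392, 2.0229)  len=0.2494
  (v4,v5,v2) [--+] → (-0.230392, 0.230392, 2.0229)–(0, 0.325822, 2.0229)  len=0.2494
  (v5,v6,v2) [--+] → (-0.325822, 0, 2.0229)–(-0.230392, 0.230392, 2.0229)  len=0.2494
  (v6,v7,v2) [--+] → (-0.230392, -0.230392, 2.0229)–(-0.325822, 0, 2.0229)  len=0.2494
  (v7,v8,v2) [--+] → (0, -0.325822, 2.0229)–(-0.230392, -0.230392, 2.0229)  len=0.2494
  (v8,v9,v2) [--+] → (0.230392, -0.230392, 2.0229)–(0, -0.325822, 2.0229)  len=0.2494
  (v9,v1,v2) [--+] → (0.325822, 0, 2.0229)–(0.230392, -0.230392, 2.0229)  len=0.2494

Chained into 1 loop(s):
  loop 1: 8 segments, perimeter = 1.9950
Total perimeter = 1.995
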